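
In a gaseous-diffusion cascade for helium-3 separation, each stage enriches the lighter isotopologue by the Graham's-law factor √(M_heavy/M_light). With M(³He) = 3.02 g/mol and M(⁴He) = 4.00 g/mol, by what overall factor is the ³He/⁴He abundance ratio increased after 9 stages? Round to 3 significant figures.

Overall factor = α^9 with α = √(4.00/3.02), i.e. (4.00/3.02)^(9/2).
= 1.32450^(9/2) = 3.54.

3.54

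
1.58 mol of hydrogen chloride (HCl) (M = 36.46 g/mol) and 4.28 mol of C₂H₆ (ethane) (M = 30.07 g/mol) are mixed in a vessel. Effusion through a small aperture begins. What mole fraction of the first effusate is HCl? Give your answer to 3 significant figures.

0.251

Rate_i ∝ x_i/√M_i (Graham's law weighted by mole fraction), so the effusate composition follows n_i/√M_i.
x_HCl(eff) = (n_HCl/√M_HCl) / (n_HCl/√M_HCl + n_C₂H₆/√M_C₂H₆)
= (1.58/√36.46) / (1.58/√36.46 + 4.28/√30.07) = 0.2617/(0.2617 + 0.7805) = 0.251.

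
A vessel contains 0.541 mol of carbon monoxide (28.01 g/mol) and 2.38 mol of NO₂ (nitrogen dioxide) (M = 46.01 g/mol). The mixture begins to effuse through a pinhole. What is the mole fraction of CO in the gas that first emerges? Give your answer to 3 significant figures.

0.226

Each component's effusion rate ∝ (its partial pressure)·(1/√M) ∝ n_i/√M_i.
So x_CO in the escaping gas = (n_CO/√M_CO) / Σ(n_i/√M_i)
= (0.541/√28.01) / (0.541/√28.01 + 2.38/√46.01) = 0.1022/(0.1022 + 0.3509) = 0.226.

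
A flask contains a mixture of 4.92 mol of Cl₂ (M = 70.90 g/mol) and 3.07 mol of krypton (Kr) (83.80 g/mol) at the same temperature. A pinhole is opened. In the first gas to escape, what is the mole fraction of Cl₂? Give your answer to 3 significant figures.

Rate_i ∝ x_i/√M_i (Graham's law weighted by mole fraction), so the effusate composition follows n_i/√M_i.
x_Cl₂(eff) = (n_Cl₂/√M_Cl₂) / (n_Cl₂/√M_Cl₂ + n_Kr/√M_Kr)
= (4.92/√70.90) / (4.92/√70.90 + 3.07/√83.80) = 0.5843/(0.5843 + 0.3354) = 0.635.

0.635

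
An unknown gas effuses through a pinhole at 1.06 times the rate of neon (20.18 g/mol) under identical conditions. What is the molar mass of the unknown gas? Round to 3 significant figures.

18.0 g/mol

Since effusion rate ∝ 1/√M, rate_X/rate_Ne = √(M_Ne/M_X).
1.06 = √(20.18/M_X)
M_X = 20.18 / 1.06² = 20.18 / 1.124 = 18.0 g/mol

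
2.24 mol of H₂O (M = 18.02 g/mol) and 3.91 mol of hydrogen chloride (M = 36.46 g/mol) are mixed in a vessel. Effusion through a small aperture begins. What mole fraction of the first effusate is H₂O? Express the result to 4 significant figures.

Rate_i ∝ x_i/√M_i (Graham's law weighted by mole fraction), so the effusate composition follows n_i/√M_i.
x_H₂O(eff) = (n_H₂O/√M_H₂O) / (n_H₂O/√M_H₂O + n_HCl/√M_HCl)
= (2.24/√18.02) / (2.24/√18.02 + 3.91/√36.46) = 0.5277/(0.5277 + 0.6475) = 0.4490.

0.4490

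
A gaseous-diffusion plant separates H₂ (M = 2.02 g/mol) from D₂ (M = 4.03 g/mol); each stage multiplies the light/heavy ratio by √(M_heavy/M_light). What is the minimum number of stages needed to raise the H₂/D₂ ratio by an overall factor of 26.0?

10

With α = √(4.03/2.02) per stage, ln α = ½ ln(1.99505) = 0.3453.
Need α^N ≥ 26.0 ⇒ N ≥ ln(26.0) / ln α = 3.258 / 0.3453 = 9.43.
Minimum whole number of stages: N = 10.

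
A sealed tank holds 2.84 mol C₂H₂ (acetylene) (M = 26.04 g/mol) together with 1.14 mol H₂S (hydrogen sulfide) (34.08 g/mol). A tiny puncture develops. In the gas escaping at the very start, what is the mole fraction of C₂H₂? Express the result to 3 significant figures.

Effusion rate of each component ∝ n_i/√M_i (partial pressure × 1/√M).
x_C₂H₂(eff) = (n_C₂H₂/√M_C₂H₂) / (n_C₂H₂/√M_C₂H₂ + n_H₂S/√M_H₂S)
= (2.84/√26.04) / (2.84/√26.04 + 1.14/√34.08) = 0.5565/(0.5565 + 0.1953) = 0.740.

0.740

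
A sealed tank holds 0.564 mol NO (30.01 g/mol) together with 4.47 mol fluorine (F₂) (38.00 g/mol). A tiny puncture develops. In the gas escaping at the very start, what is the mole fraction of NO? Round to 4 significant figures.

The effusion rate of species i is ∝ p_i/√M_i ∝ n_i/√M_i.
Mole fraction of NO in the effusate = (n_NO/√M_NO) / (n_NO/√M_NO + n_F₂/√M_F₂)
= (0.564/√30.01) / (0.564/√30.01 + 4.47/√38.00) = 0.1030/(0.1030 + 0.7251) = 0.1243.

0.1243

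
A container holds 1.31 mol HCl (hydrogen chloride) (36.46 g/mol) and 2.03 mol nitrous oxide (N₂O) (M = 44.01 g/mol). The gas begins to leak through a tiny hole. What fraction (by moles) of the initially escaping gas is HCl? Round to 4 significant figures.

Each component's effusion rate ∝ (its partial pressure)·(1/√M) ∝ n_i/√M_i.
x_HCl(eff) = (n_HCl/√M_HCl) / (n_HCl/√M_HCl + n_N₂O/√M_N₂O)
= (1.31/√36.46) / (1.31/√36.46 + 2.03/√44.01) = 0.2170/(0.2170 + 0.3060) = 0.4149.

0.4149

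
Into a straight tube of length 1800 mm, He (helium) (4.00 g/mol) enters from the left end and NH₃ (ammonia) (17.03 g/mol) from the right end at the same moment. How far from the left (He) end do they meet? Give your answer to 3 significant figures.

1210 mm

Distances travelled in equal time are proportional to diffusion rates, so d_He/d_NH₃ = √(M_NH₃/M_He) = √(17.03/4.00) = 2.063.
With d_He + d_NH₃ = 1800 mm, d_NH₃ = 1800/(1 + 2.063) = 587.6 mm.
d_He = 1800 − 587.6 = 1210 mm.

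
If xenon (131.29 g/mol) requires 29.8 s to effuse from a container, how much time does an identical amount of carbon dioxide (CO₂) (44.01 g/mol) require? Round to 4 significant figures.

Since effusion rate ∝ 1/√M, t_CO₂/t_Xe = √(M_CO₂/M_Xe) = √(44.01/131.29) = √0.3352 = 0.5790.
So the time for CO₂ is 29.8 × 0.5790 = 17.25 s.

17.25 s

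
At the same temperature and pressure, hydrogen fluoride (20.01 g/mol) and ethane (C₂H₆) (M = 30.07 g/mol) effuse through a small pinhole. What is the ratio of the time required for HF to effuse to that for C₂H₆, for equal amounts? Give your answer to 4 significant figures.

0.8157

Since effusion rate ∝ 1/√M, t_HF/t_C₂H₆ = √(M_HF/M_C₂H₆) = √(20.01/30.07) = √0.6654 = 0.8157.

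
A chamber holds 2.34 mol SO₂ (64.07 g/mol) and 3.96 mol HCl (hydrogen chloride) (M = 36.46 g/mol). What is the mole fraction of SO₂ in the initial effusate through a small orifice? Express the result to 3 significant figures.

Rate_i ∝ x_i/√M_i (Graham's law weighted by mole fraction), so the effusate composition follows n_i/√M_i.
So x_SO₂ in the escaping gas = (n_SO₂/√M_SO₂) / Σ(n_i/√M_i)
= (2.34/√64.07) / (2.34/√64.07 + 3.96/√36.46) = 0.2923/(0.2923 + 0.6558) = 0.308.

0.308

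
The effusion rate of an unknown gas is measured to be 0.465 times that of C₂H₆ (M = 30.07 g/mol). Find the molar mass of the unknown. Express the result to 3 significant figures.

From Graham's law, rate_X/rate_C₂H₆ = √(M_C₂H₆/M_X).
0.465 = √(30.07/M_X)
M_X = 30.07 / 0.465² = 30.07 / 0.2162 = 139 g/mol

139 g/mol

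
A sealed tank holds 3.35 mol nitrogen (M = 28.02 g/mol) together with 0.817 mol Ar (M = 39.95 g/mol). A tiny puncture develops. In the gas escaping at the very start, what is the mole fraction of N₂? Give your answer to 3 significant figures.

Effusion rate of each component ∝ n_i/√M_i (partial pressure × 1/√M).
So x_N₂ in the escaping gas = (n_N₂/√M_N₂) / Σ(n_i/√M_i)
= (3.35/√28.02) / (3.35/√28.02 + 0.817/√39.95) = 0.6329/(0.6329 + 0.1293) = 0.830.

0.830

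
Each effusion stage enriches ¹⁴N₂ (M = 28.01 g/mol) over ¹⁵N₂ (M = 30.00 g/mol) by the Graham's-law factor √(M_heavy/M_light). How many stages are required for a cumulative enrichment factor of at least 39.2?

107

Single-stage factor α = √(30.00/28.01), so ln α = ½ ln(1.07105) = 0.03432.
Need α^N ≥ 39.2 ⇒ N ≥ ln(39.2) / ln α = 3.669 / 0.03432 = 106.90.
So at least 107 stages are needed.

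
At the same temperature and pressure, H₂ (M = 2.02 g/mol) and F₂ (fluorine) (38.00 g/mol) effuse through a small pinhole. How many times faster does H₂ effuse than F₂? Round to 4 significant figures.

Using Graham's law: rate_H₂/rate_F₂ = √(M_F₂/M_H₂) = √(38.00/2.02) = √18.81 = 4.337.

4.337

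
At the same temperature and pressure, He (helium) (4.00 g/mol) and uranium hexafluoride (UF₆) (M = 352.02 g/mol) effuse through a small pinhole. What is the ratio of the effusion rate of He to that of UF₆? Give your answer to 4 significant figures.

From Graham's law, rate_He/rate_UF₆ = √(M_UF₆/M_He) = √(352.02/4.00) = √88.00 = 9.381.

9.381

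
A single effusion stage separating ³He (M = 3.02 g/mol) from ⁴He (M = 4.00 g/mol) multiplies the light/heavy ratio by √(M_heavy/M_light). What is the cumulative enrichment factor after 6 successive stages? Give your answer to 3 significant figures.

The single-stage factor is √(M_heavy/M_light), so 6 stages give [√(4.00/3.02)]^6 = (4.00/3.02)^(6/2).
= 1.32450^3 = 2.32.

2.32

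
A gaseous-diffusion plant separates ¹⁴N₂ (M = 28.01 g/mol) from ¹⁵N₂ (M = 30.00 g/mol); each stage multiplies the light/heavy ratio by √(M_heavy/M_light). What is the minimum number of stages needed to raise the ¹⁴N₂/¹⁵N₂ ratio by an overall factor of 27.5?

Per stage α = (30.00/28.01)^(1/2) = 1.07105^0.5, giving ln α = 0.03432.
Need α^N ≥ 27.5 ⇒ N ≥ ln(27.5) / ln α = 3.314 / 0.03432 = 96.57.
Minimum whole number of stages: N = 97.

97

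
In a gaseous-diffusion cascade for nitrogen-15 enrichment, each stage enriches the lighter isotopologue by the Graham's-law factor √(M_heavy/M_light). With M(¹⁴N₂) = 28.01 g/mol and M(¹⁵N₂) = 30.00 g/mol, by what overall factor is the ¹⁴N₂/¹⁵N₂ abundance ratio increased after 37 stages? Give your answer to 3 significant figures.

3.56

After 37 stages the ratio has grown by (√(30.00/28.01))^37 = (30.00/28.01)^(37/2).
= 1.07105^(37/2) = 3.56.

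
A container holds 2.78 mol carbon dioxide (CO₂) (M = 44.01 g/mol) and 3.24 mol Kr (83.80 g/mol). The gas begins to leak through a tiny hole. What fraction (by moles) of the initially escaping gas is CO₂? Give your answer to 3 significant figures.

0.542

Each component's effusion rate ∝ (its partial pressure)·(1/√M) ∝ n_i/√M_i.
Mole fraction of CO₂ in the effusate = (n_CO₂/√M_CO₂) / (n_CO₂/√M_CO₂ + n_Kr/√M_Kr)
= (2.78/√44.01) / (2.78/√44.01 + 3.24/√83.80) = 0.4191/(0.4191 + 0.3539) = 0.542.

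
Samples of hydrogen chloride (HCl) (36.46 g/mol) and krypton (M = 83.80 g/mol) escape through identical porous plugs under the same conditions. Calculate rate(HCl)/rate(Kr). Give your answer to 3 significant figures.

1.52

Since effusion rate ∝ 1/√M, rate_HCl/rate_Kr = √(M_Kr/M_HCl) = √(83.80/36.46) = √2.298 = 1.52.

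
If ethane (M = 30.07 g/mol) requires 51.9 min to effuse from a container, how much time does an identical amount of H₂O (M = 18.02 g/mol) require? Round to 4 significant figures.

By Graham's law, t_H₂O/t_C₂H₆ = √(M_H₂O/M_C₂H₆) = √(18.02/30.07) = √0.5993 = 0.7741.
So the time for H₂O is 51.9 × 0.7741 = 40.18 min.

40.18 min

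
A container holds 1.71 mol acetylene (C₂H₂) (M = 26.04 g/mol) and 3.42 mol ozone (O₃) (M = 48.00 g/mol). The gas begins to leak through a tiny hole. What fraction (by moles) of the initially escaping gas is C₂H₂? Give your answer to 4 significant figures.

Rate_i ∝ x_i/√M_i (Graham's law weighted by mole fraction), so the effusate composition follows n_i/√M_i.
Mole fraction of C₂H₂ in the effusate = (n_C₂H₂/√M_C₂H₂) / (n_C₂H₂/√M_C₂H₂ + n_O₃/√M_O₃)
= (1.71/√26.04) / (1.71/√26.04 + 3.42/√48.00) = 0.3351/(0.3351 + 0.4936) = 0.4044.

0.4044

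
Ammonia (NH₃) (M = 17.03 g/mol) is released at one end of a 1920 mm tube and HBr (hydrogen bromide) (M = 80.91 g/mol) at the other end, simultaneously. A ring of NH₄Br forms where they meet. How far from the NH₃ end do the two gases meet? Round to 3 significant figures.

1320 mm

In equal time, each gas travels a distance ∝ its rate ∝ 1/√M, so d_NH₃/d_HBr = √(M_HBr/M_NH₃) = √(80.91/17.03) = 2.180.
With d_NH₃ + d_HBr = 1920 mm, d_HBr = 1920/(1 + 2.180) = 603.8 mm.
d_NH₃ = 1920 − 603.8 = 1320 mm.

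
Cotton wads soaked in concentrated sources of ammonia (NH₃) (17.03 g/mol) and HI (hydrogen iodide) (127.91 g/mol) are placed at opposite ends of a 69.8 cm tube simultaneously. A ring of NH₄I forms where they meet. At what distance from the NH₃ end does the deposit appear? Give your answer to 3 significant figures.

51.1 cm

Graham's law gives d_NH₃/d_HI = rate_NH₃/rate_HI = √(M_HI/M_NH₃) = √(127.91/17.03) = 2.741.
With d_NH₃ + d_HI = 69.8 cm, d_HI = 69.8/(1 + 2.741) = 18.66 cm.
d_NH₃ = 69.8 − 18.66 = 51.1 cm.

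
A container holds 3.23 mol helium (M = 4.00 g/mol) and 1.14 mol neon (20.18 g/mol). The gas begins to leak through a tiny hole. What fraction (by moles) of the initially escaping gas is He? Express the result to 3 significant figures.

Rate_i ∝ x_i/√M_i (Graham's law weighted by mole fraction), so the effusate composition follows n_i/√M_i.
x_He(eff) = (n_He/√M_He) / (n_He/√M_He + n_Ne/√M_Ne)
= (3.23/√4.00) / (3.23/√4.00 + 1.14/√20.18) = 1.615/(1.615 + 0.2538) = 0.864.

0.864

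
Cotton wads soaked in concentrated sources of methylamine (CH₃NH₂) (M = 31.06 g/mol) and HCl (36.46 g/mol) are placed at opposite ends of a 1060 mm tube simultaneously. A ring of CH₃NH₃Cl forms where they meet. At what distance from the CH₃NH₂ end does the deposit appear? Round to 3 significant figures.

In equal time, each gas travels a distance ∝ its rate ∝ 1/√M, so d_CH₃NH₂/d_HCl = √(M_HCl/M_CH₃NH₂) = √(36.46/31.06) = 1.083.
With d_CH₃NH₂ + d_HCl = 1060 mm, d_HCl = 1060/(1 + 1.083) = 508.8 mm.
d_CH₃NH₂ = 1060 − 508.8 = 551 mm.

551 mm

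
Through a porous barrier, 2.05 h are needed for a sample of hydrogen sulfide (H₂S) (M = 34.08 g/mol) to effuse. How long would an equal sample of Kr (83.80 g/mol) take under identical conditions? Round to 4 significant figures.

3.215 h

Graham's law gives t_Kr/t_H₂S = √(M_Kr/M_H₂S) = √(83.80/34.08) = √2.459 = 1.568.
So the time for Kr is 2.05 × 1.568 = 3.215 h.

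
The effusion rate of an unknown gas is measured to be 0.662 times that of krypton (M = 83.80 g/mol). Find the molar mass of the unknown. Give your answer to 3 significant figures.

Since effusion rate ∝ 1/√M, rate_X/rate_Kr = √(M_Kr/M_X).
0.662 = √(83.80/M_X)
M_X = 83.80 / 0.662² = 83.80 / 0.4382 = 191 g/mol

191 g/mol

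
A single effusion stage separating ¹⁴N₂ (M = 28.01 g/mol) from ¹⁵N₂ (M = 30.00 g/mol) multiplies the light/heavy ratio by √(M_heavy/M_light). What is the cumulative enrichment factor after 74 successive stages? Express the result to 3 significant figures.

12.7

After 74 stages the ratio has grown by (√(30.00/28.01))^74 = (30.00/28.01)^(74/2).
= 1.07105^37 = 12.7.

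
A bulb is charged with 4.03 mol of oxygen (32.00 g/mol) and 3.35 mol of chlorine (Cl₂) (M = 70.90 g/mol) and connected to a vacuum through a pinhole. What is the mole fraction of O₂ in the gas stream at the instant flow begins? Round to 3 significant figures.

0.642

Each component's effusion rate ∝ (its partial pressure)·(1/√M) ∝ n_i/√M_i.
Mole fraction of O₂ in the effusate = (n_O₂/√M_O₂) / (n_O₂/√M_O₂ + n_Cl₂/√M_Cl₂)
= (4.03/√32.00) / (4.03/√32.00 + 3.35/√70.90) = 0.7124/(0.7124 + 0.3979) = 0.642.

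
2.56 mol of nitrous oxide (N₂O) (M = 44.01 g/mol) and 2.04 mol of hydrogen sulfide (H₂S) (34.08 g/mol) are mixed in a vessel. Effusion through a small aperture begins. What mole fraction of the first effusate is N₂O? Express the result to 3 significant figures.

0.525

Effusion rate of each component ∝ n_i/√M_i (partial pressure × 1/√M).
So x_N₂O in the escaping gas = (n_N₂O/√M_N₂O) / Σ(n_i/√M_i)
= (2.56/√44.01) / (2.56/√44.01 + 2.04/√34.08) = 0.3859/(0.3859 + 0.3494) = 0.525.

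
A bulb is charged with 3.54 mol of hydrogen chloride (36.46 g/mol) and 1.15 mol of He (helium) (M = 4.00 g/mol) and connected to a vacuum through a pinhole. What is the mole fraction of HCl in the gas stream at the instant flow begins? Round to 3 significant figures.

Each component's effusion rate ∝ (its partial pressure)·(1/√M) ∝ n_i/√M_i.
So x_HCl in the escaping gas = (n_HCl/√M_HCl) / Σ(n_i/√M_i)
= (3.54/√36.46) / (3.54/√36.46 + 1.15/√4.00) = 0.5863/(0.5863 + 0.5750) = 0.505.

0.505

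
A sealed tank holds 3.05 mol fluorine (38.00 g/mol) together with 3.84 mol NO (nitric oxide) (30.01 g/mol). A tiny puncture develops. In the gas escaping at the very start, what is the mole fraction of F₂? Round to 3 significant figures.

0.414

Rate_i ∝ x_i/√M_i (Graham's law weighted by mole fraction), so the effusate composition follows n_i/√M_i.
x_F₂(eff) = (n_F₂/√M_F₂) / (n_F₂/√M_F₂ + n_NO/√M_NO)
= (3.05/√38.00) / (3.05/√38.00 + 3.84/√30.01) = 0.4948/(0.4948 + 0.7010) = 0.414.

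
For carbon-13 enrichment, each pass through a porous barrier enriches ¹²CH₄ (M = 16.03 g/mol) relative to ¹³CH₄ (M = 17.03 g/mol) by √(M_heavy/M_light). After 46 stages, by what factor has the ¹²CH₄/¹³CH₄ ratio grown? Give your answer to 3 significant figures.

After 46 stages the ratio has grown by (√(17.03/16.03))^46 = (17.03/16.03)^(46/2).
= 1.06238^23 = 4.02.

4.02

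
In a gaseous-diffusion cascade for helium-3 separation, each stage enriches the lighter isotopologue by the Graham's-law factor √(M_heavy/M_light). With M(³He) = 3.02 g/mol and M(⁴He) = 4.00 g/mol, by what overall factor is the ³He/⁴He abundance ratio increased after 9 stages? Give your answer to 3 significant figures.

After 9 stages the ratio has grown by (√(4.00/3.02))^9 = (4.00/3.02)^(9/2).
= 1.32450^(9/2) = 3.54.

3.54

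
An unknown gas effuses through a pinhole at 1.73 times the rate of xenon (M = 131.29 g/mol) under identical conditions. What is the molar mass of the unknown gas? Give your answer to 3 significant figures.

43.9 g/mol

Using Graham's law: rate_X/rate_Xe = √(M_Xe/M_X).
1.73 = √(131.29/M_X)
M_X = 131.29 / 1.73² = 131.29 / 2.993 = 43.9 g/mol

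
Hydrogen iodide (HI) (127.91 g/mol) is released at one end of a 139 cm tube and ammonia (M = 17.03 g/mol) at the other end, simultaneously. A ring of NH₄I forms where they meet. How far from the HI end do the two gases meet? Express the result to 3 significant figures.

37.2 cm

In equal time, each gas travels a distance ∝ its rate ∝ 1/√M, so d_HI/d_NH₃ = √(M_NH₃/M_HI) = √(17.03/127.91) = 0.3649.
With d_HI + d_NH₃ = 139 cm, d_NH₃ = 139/(1 + 0.3649) = 101.8 cm.
d_HI = 139 − 101.8 = 37.2 cm.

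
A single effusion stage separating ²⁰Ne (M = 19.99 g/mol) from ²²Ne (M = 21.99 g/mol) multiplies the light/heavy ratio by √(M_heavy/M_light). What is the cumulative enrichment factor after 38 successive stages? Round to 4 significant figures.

After 38 stages the ratio has grown by (√(21.99/19.99))^38 = (21.99/19.99)^(38/2).
= 1.10005^19 = 6.121.

6.121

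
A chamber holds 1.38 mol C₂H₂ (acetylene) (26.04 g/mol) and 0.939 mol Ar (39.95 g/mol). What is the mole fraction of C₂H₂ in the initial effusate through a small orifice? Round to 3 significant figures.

0.645

Effusion rate of each component ∝ n_i/√M_i (partial pressure × 1/√M).
Mole fraction of C₂H₂ in the effusate = (n_C₂H₂/√M_C₂H₂) / (n_C₂H₂/√M_C₂H₂ + n_Ar/√M_Ar)
= (1.38/√26.04) / (1.38/√26.04 + 0.939/√39.95) = 0.2704/(0.2704 + 0.1486) = 0.645.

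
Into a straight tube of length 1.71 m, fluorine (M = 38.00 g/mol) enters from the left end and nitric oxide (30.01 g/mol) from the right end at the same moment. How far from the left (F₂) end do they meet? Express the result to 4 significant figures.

Distances travelled in equal time are proportional to diffusion rates, so d_F₂/d_NO = √(M_NO/M_F₂) = √(30.01/38.00) = 0.8887.
With d_F₂ + d_NO = 1.71 m, d_NO = 1.71/(1 + 0.8887) = 0.9054 m.
d_F₂ = 1.71 − 0.9054 = 0.8046 m.

0.8046 m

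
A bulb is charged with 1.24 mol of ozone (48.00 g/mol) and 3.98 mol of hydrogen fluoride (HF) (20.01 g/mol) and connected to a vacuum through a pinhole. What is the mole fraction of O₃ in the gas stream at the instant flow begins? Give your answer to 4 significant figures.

Each component's effusion rate ∝ (its partial pressure)·(1/√M) ∝ n_i/√M_i.
x_O₃(eff) = (n_O₃/√M_O₃) / (n_O₃/√M_O₃ + n_HF/√M_HF)
= (1.24/√48.00) / (1.24/√48.00 + 3.98/√20.01) = 0.1790/(0.1790 + 0.8897) = 0.1675.

0.1675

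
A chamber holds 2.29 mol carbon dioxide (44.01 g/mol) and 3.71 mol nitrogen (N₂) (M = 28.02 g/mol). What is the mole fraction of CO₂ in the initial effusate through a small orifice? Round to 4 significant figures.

0.3300

Effusion rate of each component ∝ n_i/√M_i (partial pressure × 1/√M).
Mole fraction of CO₂ in the effusate = (n_CO₂/√M_CO₂) / (n_CO₂/√M_CO₂ + n_N₂/√M_N₂)
= (2.29/√44.01) / (2.29/√44.01 + 3.71/√28.02) = 0.3452/(0.3452 + 0.7009) = 0.3300.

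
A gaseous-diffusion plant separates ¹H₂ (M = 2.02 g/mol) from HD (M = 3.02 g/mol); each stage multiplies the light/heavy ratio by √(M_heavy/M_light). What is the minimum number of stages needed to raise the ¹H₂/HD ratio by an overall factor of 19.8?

Per stage α = (3.02/2.02)^(1/2) = 1.49505^0.5, giving ln α = 0.2011.
Need α^N ≥ 19.8 ⇒ N ≥ ln(19.8) / ln α = 2.986 / 0.2011 = 14.85.
Minimum whole number of stages: N = 15.

15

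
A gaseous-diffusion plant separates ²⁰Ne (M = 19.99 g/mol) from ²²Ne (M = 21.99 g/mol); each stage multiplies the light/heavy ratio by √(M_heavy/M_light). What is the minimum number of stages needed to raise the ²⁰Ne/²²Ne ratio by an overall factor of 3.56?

Single-stage factor α = √(21.99/19.99), so ln α = ½ ln(1.10005) = 0.04768.
Need α^N ≥ 3.56 ⇒ N ≥ ln(3.56) / ln α = 1.270 / 0.04768 = 26.63.
Rounding up, N = 27 stages.

27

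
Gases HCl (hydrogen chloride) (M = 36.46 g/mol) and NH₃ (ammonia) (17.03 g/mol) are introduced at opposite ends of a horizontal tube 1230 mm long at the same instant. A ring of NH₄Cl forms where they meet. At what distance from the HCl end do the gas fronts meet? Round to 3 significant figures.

Graham's law gives d_HCl/d_NH₃ = rate_HCl/rate_NH₃ = √(M_NH₃/M_HCl) = √(17.03/36.46) = 0.6834.
With d_HCl + d_NH₃ = 1230 mm, d_NH₃ = 1230/(1 + 0.6834) = 730.6 mm.
d_HCl = 1230 − 730.6 = 499 mm.

499 mm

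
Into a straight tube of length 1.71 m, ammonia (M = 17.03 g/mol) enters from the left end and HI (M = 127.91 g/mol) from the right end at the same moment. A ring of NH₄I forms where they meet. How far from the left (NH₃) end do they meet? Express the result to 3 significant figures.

1.25 m

In equal time, each gas travels a distance ∝ its rate ∝ 1/√M, so d_NH₃/d_HI = √(M_HI/M_NH₃) = √(127.91/17.03) = 2.741.
With d_NH₃ + d_HI = 1.71 m, d_HI = 1.71/(1 + 2.741) = 0.4571 m.
d_NH₃ = 1.71 − 0.4571 = 1.25 m.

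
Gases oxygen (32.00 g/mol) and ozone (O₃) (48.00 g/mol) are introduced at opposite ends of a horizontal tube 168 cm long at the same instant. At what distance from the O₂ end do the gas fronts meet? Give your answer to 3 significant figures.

92.5 cm

Graham's law gives d_O₂/d_O₃ = rate_O₂/rate_O₃ = √(M_O₃/M_O₂) = √(48.00/32.00) = 1.225.
With d_O₂ + d_O₃ = 168 cm, d_O₃ = 168/(1 + 1.225) = 75.51 cm.
d_O₂ = 168 − 75.51 = 92.5 cm.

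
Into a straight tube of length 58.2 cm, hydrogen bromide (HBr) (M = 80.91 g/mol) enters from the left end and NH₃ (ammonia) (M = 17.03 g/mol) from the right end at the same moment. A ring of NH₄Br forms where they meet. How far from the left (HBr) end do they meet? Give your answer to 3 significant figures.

Graham's law gives d_HBr/d_NH₃ = rate_HBr/rate_NH₃ = √(M_NH₃/M_HBr) = √(17.03/80.91) = 0.4588.
With d_HBr + d_NH₃ = 58.2 cm, d_NH₃ = 58.2/(1 + 0.4588) = 39.90 cm.
d_HBr = 58.2 − 39.90 = 18.3 cm.

18.3 cm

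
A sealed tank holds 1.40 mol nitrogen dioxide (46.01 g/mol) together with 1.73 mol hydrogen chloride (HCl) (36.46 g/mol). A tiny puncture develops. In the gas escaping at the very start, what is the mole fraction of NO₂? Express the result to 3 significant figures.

0.419

The effusion rate of species i is ∝ p_i/√M_i ∝ n_i/√M_i.
Mole fraction of NO₂ in the effusate = (n_NO₂/√M_NO₂) / (n_NO₂/√M_NO₂ + n_HCl/√M_HCl)
= (1.40/√46.01) / (1.40/√46.01 + 1.73/√36.46) = 0.2064/(0.2064 + 0.2865) = 0.419.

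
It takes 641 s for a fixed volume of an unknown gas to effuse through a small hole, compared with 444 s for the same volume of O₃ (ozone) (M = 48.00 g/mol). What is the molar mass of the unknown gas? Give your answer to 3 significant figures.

100 g/mol

Since effusion rate ∝ 1/√M, t_X/t_O₃ = √(M_X/M_O₃).
641/444 = 1.444 = √(M_X/48.00)
M_X = 48.00 × 1.444² = 48.00 × 2.084 = 100 g/mol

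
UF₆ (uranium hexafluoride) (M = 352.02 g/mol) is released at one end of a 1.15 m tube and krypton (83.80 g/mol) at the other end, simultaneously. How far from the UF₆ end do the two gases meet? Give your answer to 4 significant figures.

0.3771 m

Graham's law gives d_UF₆/d_Kr = rate_UF₆/rate_Kr = √(M_Kr/M_UF₆) = √(83.80/352.02) = 0.4879.
With d_UF₆ + d_Kr = 1.15 m, d_Kr = 1.15/(1 + 0.4879) = 0.7729 m.
d_UF₆ = 1.15 − 0.7729 = 0.3771 m.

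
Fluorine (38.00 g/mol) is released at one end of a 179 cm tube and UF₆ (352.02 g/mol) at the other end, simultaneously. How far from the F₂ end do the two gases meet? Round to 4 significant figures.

134.7 cm

Distances travelled in equal time are proportional to diffusion rates, so d_F₂/d_UF₆ = √(M_UF₆/M_F₂) = √(352.02/38.00) = 3.044.
With d_F₂ + d_UF₆ = 179 cm, d_UF₆ = 179/(1 + 3.044) = 44.27 cm.
d_F₂ = 179 − 44.27 = 134.7 cm.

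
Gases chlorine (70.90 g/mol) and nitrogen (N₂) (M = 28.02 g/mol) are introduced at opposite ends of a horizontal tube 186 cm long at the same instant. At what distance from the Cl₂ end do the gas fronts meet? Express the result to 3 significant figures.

71.8 cm

In equal time, each gas travels a distance ∝ its rate ∝ 1/√M, so d_Cl₂/d_N₂ = √(M_N₂/M_Cl₂) = √(28.02/70.90) = 0.6287.
With d_Cl₂ + d_N₂ = 186 cm, d_N₂ = 186/(1 + 0.6287) = 114.2 cm.
d_Cl₂ = 186 − 114.2 = 71.8 cm.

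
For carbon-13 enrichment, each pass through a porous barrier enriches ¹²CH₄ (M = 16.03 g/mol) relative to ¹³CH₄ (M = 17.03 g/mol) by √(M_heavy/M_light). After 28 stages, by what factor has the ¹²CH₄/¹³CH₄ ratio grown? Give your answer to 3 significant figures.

Overall factor = α^28 with α = √(17.03/16.03), i.e. (17.03/16.03)^(28/2).
= 1.06238^14 = 2.33.

2.33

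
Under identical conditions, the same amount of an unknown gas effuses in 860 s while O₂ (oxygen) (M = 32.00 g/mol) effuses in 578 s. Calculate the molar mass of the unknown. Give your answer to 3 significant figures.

Since effusion rate ∝ 1/√M, t_X/t_O₂ = √(M_X/M_O₂).
860/578 = 1.488 = √(M_X/32.00)
M_X = 32.00 × 1.488² = 32.00 × 2.214 = 70.8 g/mol

70.8 g/mol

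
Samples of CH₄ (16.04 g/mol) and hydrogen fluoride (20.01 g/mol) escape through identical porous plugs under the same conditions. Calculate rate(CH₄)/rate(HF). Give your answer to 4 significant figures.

1.117

By Graham's law, rate_CH₄/rate_HF = √(M_HF/M_CH₄) = √(20.01/16.04) = √1.248 = 1.117.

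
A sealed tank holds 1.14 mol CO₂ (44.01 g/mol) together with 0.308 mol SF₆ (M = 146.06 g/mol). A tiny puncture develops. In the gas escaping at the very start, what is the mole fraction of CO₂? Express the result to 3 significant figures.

Rate_i ∝ x_i/√M_i (Graham's law weighted by mole fraction), so the effusate composition follows n_i/√M_i.
Mole fraction of CO₂ in the effusate = (n_CO₂/√M_CO₂) / (n_CO₂/√M_CO₂ + n_SF₆/√M_SF₆)
= (1.14/√44.01) / (1.14/√44.01 + 0.308/√146.06) = 0.1718/(0.1718 + 0.02549) = 0.871.

0.871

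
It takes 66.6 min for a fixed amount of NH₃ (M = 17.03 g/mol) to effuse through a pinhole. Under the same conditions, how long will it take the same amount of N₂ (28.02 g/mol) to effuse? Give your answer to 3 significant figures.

Using Graham's law: t_N₂/t_NH₃ = √(M_N₂/M_NH₃) = √(28.02/17.03) = √1.645 = 1.283.
So the time for N₂ is 66.6 × 1.283 = 85.4 min.

85.4 min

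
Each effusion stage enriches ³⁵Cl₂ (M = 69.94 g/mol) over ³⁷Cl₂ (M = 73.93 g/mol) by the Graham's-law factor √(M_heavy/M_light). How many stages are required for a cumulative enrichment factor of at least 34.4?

128

Per stage α = (73.93/69.94)^(1/2) = 1.05705^0.5, giving ln α = 0.02774.
Need α^N ≥ 34.4 ⇒ N ≥ ln(34.4) / ln α = 3.538 / 0.02774 = 127.54.
So at least 128 stages are needed.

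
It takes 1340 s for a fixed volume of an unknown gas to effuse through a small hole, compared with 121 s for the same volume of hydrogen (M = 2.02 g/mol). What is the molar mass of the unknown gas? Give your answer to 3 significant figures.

Using Graham's law: t_X/t_H₂ = √(M_X/M_H₂).
1340/121 = 11.07 = √(M_X/2.02)
M_X = 2.02 × 11.07² = 2.02 × 122.6 = 248 g/mol

248 g/mol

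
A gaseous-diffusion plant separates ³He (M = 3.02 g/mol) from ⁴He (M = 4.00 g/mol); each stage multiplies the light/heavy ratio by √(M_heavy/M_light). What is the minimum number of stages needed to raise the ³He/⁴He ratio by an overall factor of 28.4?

Per stage α = (4.00/3.02)^(1/2) = 1.32450^0.5, giving ln α = 0.1405.
Need α^N ≥ 28.4 ⇒ N ≥ ln(28.4) / ln α = 3.346 / 0.1405 = 23.81.
Rounding up, N = 24 stages.

24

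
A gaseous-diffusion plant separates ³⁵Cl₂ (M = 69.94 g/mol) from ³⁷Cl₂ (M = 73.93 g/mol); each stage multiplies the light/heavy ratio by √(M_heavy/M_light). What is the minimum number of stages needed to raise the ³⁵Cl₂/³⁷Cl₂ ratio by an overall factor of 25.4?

117

With α = √(73.93/69.94) per stage, ln α = ½ ln(1.05705) = 0.02774.
Need α^N ≥ 25.4 ⇒ N ≥ ln(25.4) / ln α = 3.235 / 0.02774 = 116.61.
Minimum whole number of stages: N = 117.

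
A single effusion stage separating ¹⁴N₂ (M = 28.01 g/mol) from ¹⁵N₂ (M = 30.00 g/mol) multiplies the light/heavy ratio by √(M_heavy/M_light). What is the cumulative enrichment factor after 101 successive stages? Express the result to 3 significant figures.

Each stage multiplies the ratio by α = √(30.00/28.01), so after 101 stages the overall factor is α^101 = (30.00/28.01)^(101/2).
= 1.07105^(101/2) = 32.0.

32.0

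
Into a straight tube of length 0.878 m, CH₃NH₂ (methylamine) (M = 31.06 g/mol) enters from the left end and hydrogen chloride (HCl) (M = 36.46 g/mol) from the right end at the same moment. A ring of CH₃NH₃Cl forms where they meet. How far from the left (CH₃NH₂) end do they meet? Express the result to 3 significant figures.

In equal time, each gas travels a distance ∝ its rate ∝ 1/√M, so d_CH₃NH₂/d_HCl = √(M_HCl/M_CH₃NH₂) = √(36.46/31.06) = 1.083.
With d_CH₃NH₂ + d_HCl = 0.878 m, d_HCl = 0.878/(1 + 1.083) = 0.4214 m.
d_CH₃NH₂ = 0.878 − 0.4214 = 0.457 m.

0.457 m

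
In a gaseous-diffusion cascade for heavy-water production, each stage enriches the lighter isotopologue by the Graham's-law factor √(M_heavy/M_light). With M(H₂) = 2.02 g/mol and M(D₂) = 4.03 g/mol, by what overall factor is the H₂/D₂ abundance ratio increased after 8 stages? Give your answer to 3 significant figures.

15.8

Overall factor = α^8 with α = √(4.03/2.02), i.e. (4.03/2.02)^(8/2).
= 1.99505^4 = 15.8.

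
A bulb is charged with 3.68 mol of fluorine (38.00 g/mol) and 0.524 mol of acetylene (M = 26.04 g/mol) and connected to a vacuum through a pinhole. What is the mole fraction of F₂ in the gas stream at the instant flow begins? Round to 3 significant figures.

Each component's effusion rate ∝ (its partial pressure)·(1/√M) ∝ n_i/√M_i.
Mole fraction of F₂ in the effusate = (n_F₂/√M_F₂) / (n_F₂/√M_F₂ + n_C₂H₂/√M_C₂H₂)
= (3.68/√38.00) / (3.68/√38.00 + 0.524/√26.04) = 0.5970/(0.5970 + 0.1027) = 0.853.

0.853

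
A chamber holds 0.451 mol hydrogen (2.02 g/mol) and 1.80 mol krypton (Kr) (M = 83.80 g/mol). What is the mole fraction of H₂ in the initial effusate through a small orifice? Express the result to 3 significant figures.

0.617

Rate_i ∝ x_i/√M_i (Graham's law weighted by mole fraction), so the effusate composition follows n_i/√M_i.
So x_H₂ in the escaping gas = (n_H₂/√M_H₂) / Σ(n_i/√M_i)
= (0.451/√2.02) / (0.451/√2.02 + 1.80/√83.80) = 0.3173/(0.3173 + 0.1966) = 0.617.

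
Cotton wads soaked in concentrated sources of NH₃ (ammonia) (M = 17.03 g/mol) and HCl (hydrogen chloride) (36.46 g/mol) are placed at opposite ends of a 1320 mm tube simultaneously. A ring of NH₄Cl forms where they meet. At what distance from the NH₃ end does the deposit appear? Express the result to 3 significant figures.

Distances travelled in equal time are proportional to diffusion rates, so d_NH₃/d_HCl = √(M_HCl/M_NH₃) = √(36.46/17.03) = 1.463.
With d_NH₃ + d_HCl = 1320 mm, d_HCl = 1320/(1 + 1.463) = 535.9 mm.
d_NH₃ = 1320 − 535.9 = 784 mm.

784 mm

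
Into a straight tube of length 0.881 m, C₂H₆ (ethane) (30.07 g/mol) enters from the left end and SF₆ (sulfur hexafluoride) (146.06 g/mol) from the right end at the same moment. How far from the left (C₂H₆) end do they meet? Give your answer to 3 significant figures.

In equal time, each gas travels a distance ∝ its rate ∝ 1/√M, so d_C₂H₆/d_SF₆ = √(M_SF₆/M_C₂H₆) = √(146.06/30.07) = 2.204.
With d_C₂H₆ + d_SF₆ = 0.881 m, d_SF₆ = 0.881/(1 + 2.204) = 0.2750 m.
d_C₂H₆ = 0.881 − 0.2750 = 0.606 m.

0.606 m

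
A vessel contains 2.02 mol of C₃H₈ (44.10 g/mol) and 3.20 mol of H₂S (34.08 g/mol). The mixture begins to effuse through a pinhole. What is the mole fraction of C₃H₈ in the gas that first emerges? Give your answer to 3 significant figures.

0.357

Rate_i ∝ x_i/√M_i (Graham's law weighted by mole fraction), so the effusate composition follows n_i/√M_i.
x_C₃H₈(eff) = (n_C₃H₈/√M_C₃H₈) / (n_C₃H₈/√M_C₃H₈ + n_H₂S/√M_H₂S)
= (2.02/√44.10) / (2.02/√44.10 + 3.20/√34.08) = 0.3042/(0.3042 + 0.5482) = 0.357.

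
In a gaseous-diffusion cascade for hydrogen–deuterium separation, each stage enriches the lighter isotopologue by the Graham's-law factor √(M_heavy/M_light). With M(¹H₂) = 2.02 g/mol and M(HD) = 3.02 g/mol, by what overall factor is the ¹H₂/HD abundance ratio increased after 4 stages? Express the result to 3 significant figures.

The single-stage factor is √(M_heavy/M_light), so 4 stages give [√(3.02/2.02)]^4 = (3.02/2.02)^(4/2).
= 1.49505^2 = 2.24.

2.24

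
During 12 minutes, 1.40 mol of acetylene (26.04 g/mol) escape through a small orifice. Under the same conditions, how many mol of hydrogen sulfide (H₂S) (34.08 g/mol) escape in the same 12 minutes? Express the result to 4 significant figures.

1.224 mol

By Graham's law, rate_H₂S/rate_C₂H₂ = √(M_C₂H₂/M_H₂S) = √(26.04/34.08) = √0.7641 = 0.8741.
So the amount for H₂S is 1.40 × 0.8741 = 1.224 mol.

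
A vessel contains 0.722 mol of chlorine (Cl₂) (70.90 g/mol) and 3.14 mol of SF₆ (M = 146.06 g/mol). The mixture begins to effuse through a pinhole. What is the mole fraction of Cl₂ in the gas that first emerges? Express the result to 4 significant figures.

0.2481

The effusion rate of species i is ∝ p_i/√M_i ∝ n_i/√M_i.
x_Cl₂(eff) = (n_Cl₂/√M_Cl₂) / (n_Cl₂/√M_Cl₂ + n_SF₆/√M_SF₆)
= (0.722/√70.90) / (0.722/√70.90 + 3.14/√146.06) = 0.08575/(0.08575 + 0.2598) = 0.2481.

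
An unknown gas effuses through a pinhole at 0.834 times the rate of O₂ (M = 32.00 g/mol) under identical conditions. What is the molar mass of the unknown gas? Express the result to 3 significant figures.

46.0 g/mol

Using Graham's law: rate_X/rate_O₂ = √(M_O₂/M_X).
0.834 = √(32.00/M_X)
M_X = 32.00 / 0.834² = 32.00 / 0.6956 = 46.0 g/mol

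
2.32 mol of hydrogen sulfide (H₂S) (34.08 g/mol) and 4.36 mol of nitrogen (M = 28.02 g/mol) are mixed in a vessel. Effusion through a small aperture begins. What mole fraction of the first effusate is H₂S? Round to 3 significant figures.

Each component's effusion rate ∝ (its partial pressure)·(1/√M) ∝ n_i/√M_i.
x_H₂S(eff) = (n_H₂S/√M_H₂S) / (n_H₂S/√M_H₂S + n_N₂/√M_N₂)
= (2.32/√34.08) / (2.32/√34.08 + 4.36/√28.02) = 0.3974/(0.3974 + 0.8237) = 0.325.

0.325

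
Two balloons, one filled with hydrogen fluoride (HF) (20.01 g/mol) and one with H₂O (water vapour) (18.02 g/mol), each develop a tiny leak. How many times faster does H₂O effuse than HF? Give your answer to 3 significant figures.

Since effusion rate ∝ 1/√M, rate_H₂O/rate_HF = √(M_HF/M_H₂O) = √(20.01/18.02) = √1.110 = 1.05.

1.05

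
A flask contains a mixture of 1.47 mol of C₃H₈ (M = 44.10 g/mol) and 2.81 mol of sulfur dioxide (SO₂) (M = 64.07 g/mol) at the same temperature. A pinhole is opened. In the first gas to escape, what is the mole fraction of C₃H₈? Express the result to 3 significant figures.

The effusion rate of species i is ∝ p_i/√M_i ∝ n_i/√M_i.
x_C₃H₈(eff) = (n_C₃H₈/√M_C₃H₈) / (n_C₃H₈/√M_C₃H₈ + n_SO₂/√M_SO₂)
= (1.47/√44.10) / (1.47/√44.10 + 2.81/√64.07) = 0.2214/(0.2214 + 0.3511) = 0.387.

0.387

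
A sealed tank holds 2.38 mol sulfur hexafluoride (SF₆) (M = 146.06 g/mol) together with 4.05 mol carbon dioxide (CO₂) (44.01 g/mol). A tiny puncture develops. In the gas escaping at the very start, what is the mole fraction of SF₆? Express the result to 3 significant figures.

Each component's effusion rate ∝ (its partial pressure)·(1/√M) ∝ n_i/√M_i.
Mole fraction of SF₆ in the effusate = (n_SF₆/√M_SF₆) / (n_SF₆/√M_SF₆ + n_CO₂/√M_CO₂)
= (2.38/√146.06) / (2.38/√146.06 + 4.05/√44.01) = 0.1969/(0.1969 + 0.6105) = 0.244.

0.244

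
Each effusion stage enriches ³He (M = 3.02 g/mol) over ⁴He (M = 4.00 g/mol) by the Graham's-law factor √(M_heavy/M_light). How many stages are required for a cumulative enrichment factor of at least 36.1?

26

Single-stage factor α = √(4.00/3.02), so ln α = ½ ln(1.32450) = 0.1405.
Need α^N ≥ 36.1 ⇒ N ≥ ln(36.1) / ln α = 3.586 / 0.1405 = 25.52.
Rounding up, N = 26 stages.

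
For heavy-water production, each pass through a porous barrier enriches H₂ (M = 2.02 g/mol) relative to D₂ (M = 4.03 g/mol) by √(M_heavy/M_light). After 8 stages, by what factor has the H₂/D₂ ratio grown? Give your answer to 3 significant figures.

Overall factor = α^8 with α = √(4.03/2.02), i.e. (4.03/2.02)^(8/2).
= 1.99505^4 = 15.8.

15.8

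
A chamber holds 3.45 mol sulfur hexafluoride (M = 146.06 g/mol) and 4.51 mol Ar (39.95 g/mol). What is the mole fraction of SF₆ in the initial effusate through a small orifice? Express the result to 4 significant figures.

Each component's effusion rate ∝ (its partial pressure)·(1/√M) ∝ n_i/√M_i.
Mole fraction of SF₆ in the effusate = (n_SF₆/√M_SF₆) / (n_SF₆/√M_SF₆ + n_Ar/√M_Ar)
= (3.45/√146.06) / (3.45/√146.06 + 4.51/√39.95) = 0.2855/(0.2855 + 0.7135) = 0.2857.

0.2857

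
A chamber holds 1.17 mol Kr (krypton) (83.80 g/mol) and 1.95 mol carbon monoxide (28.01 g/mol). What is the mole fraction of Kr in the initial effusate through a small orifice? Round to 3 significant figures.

0.258

Each component's effusion rate ∝ (its partial pressure)·(1/√M) ∝ n_i/√M_i.
So x_Kr in the escaping gas = (n_Kr/√M_Kr) / Σ(n_i/√M_i)
= (1.17/√83.80) / (1.17/√83.80 + 1.95/√28.01) = 0.1278/(0.1278 + 0.3684) = 0.258.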